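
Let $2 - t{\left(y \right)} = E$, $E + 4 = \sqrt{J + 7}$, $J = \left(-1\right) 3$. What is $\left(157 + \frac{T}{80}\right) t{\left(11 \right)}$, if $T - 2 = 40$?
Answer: $\frac{6301}{10} \approx 630.1$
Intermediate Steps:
$T = 42$ ($T = 2 + 40 = 42$)
$J = -3$
$E = -2$ ($E = -4 + \sqrt{-3 + 7} = -4 + \sqrt{4} = -4 + 2 = -2$)
$t{\left(y \right)} = 4$ ($t{\left(y \right)} = 2 - -2 = 2 + 2 = 4$)
$\left(157 + \frac{T}{80}\right) t{\left(11 \right)} = \left(157 + \frac{42}{80}\right) 4 = \left(157 + 42 \cdot \frac{1}{80}\right) 4 = \left(157 + \frac{21}{40}\right) 4 = \frac{6301}{40} \cdot 4 = \frac{6301}{10}$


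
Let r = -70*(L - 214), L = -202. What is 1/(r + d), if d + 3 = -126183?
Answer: -1/97066 ≈ -1.0302e-5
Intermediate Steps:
d = -126186 (d = -3 - 126183 = -126186)
r = 29120 (r = -70*(-202 - 214) = -70*(-416) = 29120)
1/(r + d) = 1/(29120 - 126186) = 1/(-97066) = -1/97066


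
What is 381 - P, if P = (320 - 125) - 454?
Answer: 640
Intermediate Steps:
P = -259 (P = 195 - 454 = -259)
381 - P = 381 - 1*(-259) = 381 + 259 = 640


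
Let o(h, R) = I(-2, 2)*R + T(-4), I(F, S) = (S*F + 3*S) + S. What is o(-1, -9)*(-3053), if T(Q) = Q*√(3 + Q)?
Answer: 109908 + 12212*I ≈ 1.0991e+5 + 12212.0*I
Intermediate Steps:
I(F, S) = 4*S + F*S (I(F, S) = (F*S + 3*S) + S = (3*S + F*S) + S = 4*S + F*S)
o(h, R) = -4*I + 4*R (o(h, R) = (2*(4 - 2))*R - 4*√(3 - 4) = (2*2)*R - 4*I = 4*R - 4*I = -4*I + 4*R)
o(-1, -9)*(-3053) = (-4*I + 4*(-9))*(-3053) = (-4*I - 36)*(-3053) = (-36 - 4*I)*(-3053) = 109908 + 12212*I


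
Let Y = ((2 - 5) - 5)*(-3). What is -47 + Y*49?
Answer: 1129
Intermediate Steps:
Y = 24 (Y = (-3 - 5)*(-3) = -8*(-3) = 24)
-47 + Y*49 = -47 + 24*49 = -47 + 1176 = 1129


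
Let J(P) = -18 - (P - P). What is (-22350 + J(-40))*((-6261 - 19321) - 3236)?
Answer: 644601024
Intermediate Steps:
J(P) = -18 (J(P) = -18 - 1*0 = -18 + 0 = -18)
(-22350 + J(-40))*((-6261 - 19321) - 3236) = (-22350 - 18)*((-6261 - 19321) - 3236) = -22368*(-25582 - 3236) = -22368*(-28818) = 644601024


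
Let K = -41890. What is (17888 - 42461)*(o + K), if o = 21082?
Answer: 511314984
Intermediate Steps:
(17888 - 42461)*(o + K) = (17888 - 42461)*(21082 - 41890) = -24573*(-20808) = 511314984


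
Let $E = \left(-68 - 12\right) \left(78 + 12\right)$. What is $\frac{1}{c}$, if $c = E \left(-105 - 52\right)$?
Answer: $\frac{1}{1130400} \approx 8.8464 \cdot 10^{-7}$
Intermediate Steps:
$E = -7200$ ($E = \left(-80\right) 90 = -7200$)
$c = 1130400$ ($c = - 7200 \left(-105 - 52\right) = \left(-7200\right) \left(-157\right) = 1130400$)
$\frac{1}{c} = \frac{1}{1130400}$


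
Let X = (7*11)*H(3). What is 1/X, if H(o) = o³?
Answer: 1/2079 ≈ 0.00048100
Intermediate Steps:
X = 2079 (X = (7*11)*3³ = 77*27 = 2079)
1/X = 1/2079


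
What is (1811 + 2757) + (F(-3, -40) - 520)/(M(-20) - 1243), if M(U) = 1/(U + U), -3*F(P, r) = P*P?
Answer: 227146448/49721 ≈ 4568.4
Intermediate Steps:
F(P, r) = -P²/3 (F(P, r) = -P*P/3 = -P²/3)
M(U) = 1/(2*U)
(1811 + 2757) + (F(-3, -40) - 520)/(M(-20) - 1243) = (1811 + 2757) + (-⅓*(-3)² - 520)/((½)/(-20) - 1243) = 4568 + (-⅓*9 - 520)/((½)*(-1/20) - 1243) = 4568 + (-3 - 520)/(-1/40 - 1243) = 4568 - 523/(-49721/40) = 4568 - 523*(-40/49721) = 4568 + 20920/49721 = 227146448/49721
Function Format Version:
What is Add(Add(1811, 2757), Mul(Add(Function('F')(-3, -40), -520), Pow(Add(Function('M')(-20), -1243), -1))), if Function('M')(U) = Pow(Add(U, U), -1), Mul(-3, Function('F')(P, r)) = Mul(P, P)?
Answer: Rational(227146448, 49721) ≈ 4568.4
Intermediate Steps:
Function('F')(P, r) = Mul(Rational(-1, 3), Pow(P, 2)) (Function('F')(P, r) = Mul(Rational(-1, 3), Mul(P, P)) = Mul(Rational(-1, 3), Pow(P, 2)))
Function('M')(U) = Mul(Rational(1, 2), Pow(U, -1)) (Function('M')(U) = Pow(Mul(2, U), -1) = Mul(Rational(1, 2), Pow(U, -1)))
Add(Add(1811, 2757), Mul(Add(Function('F')(-3, -40), -520), Pow(Add(Function('M')(-20), -1243), -1))) = Add(Add(1811, 2757), Mul(Add(Mul(Rational(-1, 3), Pow(-3, 2)), -520), Pow(Add(Mul(Rational(1, 2), Pow(-20, -1)), -1243), -1))) = Add(4568, Mul(Add(Mul(Rational(-1, 3), 9), -520), Pow(Add(Mul(Rational(1, 2), Rational(-1, 20)), -1243), -1))) = Add(4568, Mul(Add(-3, -520), Pow(Add(Rational(-1, 40), -1243), -1))) = Add(4568, Mul(-523, Pow(Rational(-49721, 40), -1))) = Add(4568, Mul(-523, Rational(-40, 49721))) = Add(4568, Rational(20920, 49721)) = Rational(227146448, 49721)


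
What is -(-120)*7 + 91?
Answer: 931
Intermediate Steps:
-(-120)*7 + 91 = -30*(-28) + 91 = 840 + 91 = 931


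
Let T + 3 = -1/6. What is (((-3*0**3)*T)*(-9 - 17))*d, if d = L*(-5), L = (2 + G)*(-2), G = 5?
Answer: 0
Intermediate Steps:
T = -19/6 (T = -3 - 1/6 = -19/6 ≈ -3.1667)
L = -14 (L = (2 + 5)*(-2) = 7*(-2) = -14)
d = 70 (d = -14*(-5) = 70)
(((-3*0**3)*T)*(-9 - 17))*d = ((-3*0**3*(-19/6))*(-9 - 17))*70 = ((-3*0*(-19/6))*(-26))*70 = ((0*(-19/6))*(-26))*70 = (0*(-26))*70 = 0*70 = 0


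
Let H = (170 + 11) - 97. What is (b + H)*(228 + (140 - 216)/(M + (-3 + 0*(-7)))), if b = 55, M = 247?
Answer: 1930571/61 ≈ 31649.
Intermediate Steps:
H = 84 (H = 181 - 97 = 84)
(b + H)*(228 + (140 - 216)/(M + (-3 + 0*(-7)))) = (55 + 84)*(228 + (140 - 216)/(247 + (-3 + 0*(-7)))) = 139*(228 - 76/(247 + (-3 + 0))) = 139*(228 - 76/(247 - 3)) = 139*(228 - 76/244) = 139*(228 - 76*1/244) = 139*(228 - 19/61) = 139*(13889/61) = 1930571/61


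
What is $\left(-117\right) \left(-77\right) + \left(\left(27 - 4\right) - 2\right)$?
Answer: $9030$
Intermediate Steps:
$\left(-117\right) \left(-77\right) + \left(\left(27 - 4\right) - 2\right) = 9009 + \left(23 - 2\right) = 9009 + 21 = 9030$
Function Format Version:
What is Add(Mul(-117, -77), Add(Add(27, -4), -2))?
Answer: 9030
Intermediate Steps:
Add(Mul(-117, -77), Add(Add(27, -4), -2)) = Add(9009, Add(23, -2)) = Add(9009, 21) = 9030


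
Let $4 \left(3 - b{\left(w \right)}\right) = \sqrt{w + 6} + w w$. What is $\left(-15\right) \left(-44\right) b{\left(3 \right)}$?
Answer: $0$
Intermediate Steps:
$b{\left(w \right)} = 3 - \frac{w^{2}}{4} - \frac{\sqrt{6 + w}}{4}$ ($b{\left(w \right)} = 3 - \frac{\sqrt{w + 6} + w w}{4} = 3 - \frac{\sqrt{6 + w} + w^{2}}{4} = 3 - \frac{w^{2} + \sqrt{6 + w}}{4} = 3 - \left(\frac{w^{2}}{4} + \frac{\sqrt{6 + w}}{4}\right) = 3 - \frac{w^{2}}{4} - \frac{\sqrt{6 + w}}{4}$)
$\left(-15\right) \left(-44\right) b{\left(3 \right)} = \left(-15\right) \left(-44\right) \left(3 - \frac{3^{2}}{4} - \frac{\sqrt{6 + 3}}{4}\right) = 660 \left(3 - \frac{9}{4} - \frac{\sqrt{9}}{4}\right) = 660 \left(3 - \frac{9}{4} - \frac{3}{4}\right) = 660 \cdot 0 = 0$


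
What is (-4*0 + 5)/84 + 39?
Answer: 3281/84 ≈ 39.060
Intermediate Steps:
(-4*0 + 5)/84 + 39 = (0 + 5)/84 + 39 = (1/84)*5 + 39 = 5/84 + 39 = 3281/84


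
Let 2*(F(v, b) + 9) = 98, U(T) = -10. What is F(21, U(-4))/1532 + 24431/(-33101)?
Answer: -9026063/12677683 ≈ -0.71196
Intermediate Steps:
F(v, b) = 40 (F(v, b) = -9 + (½)*98 = -9 + 49 = 40)
F(21, U(-4))/1532 + 24431/(-33101) = 40/1532 + 24431/(-33101) = 40*(1/1532) + 24431*(-1/33101) = 10/383 - 24431/33101 = -9026063/12677683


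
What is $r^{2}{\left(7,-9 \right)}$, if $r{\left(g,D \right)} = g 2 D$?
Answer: $15876$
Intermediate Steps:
$r{\left(g,D \right)} = 2 D g$ ($r{\left(g,D \right)} = 2 g D = 2 D g$)
$r^{2}{\left(7,-9 \right)} = \left(2 \left(-9\right) 7\right)^{2} = \left(-126\right)^{2} = 15876$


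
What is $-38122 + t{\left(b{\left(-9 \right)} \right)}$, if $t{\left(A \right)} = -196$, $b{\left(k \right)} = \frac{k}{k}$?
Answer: $-38318$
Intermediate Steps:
$b{\left(k \right)} = 1$
$-38122 + t{\left(b{\left(-9 \right)} \right)} = -38122 - 196 = -38318$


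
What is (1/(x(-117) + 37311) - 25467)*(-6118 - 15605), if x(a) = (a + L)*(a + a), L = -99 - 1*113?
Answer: 21077115095218/38099 ≈ 5.5322e+8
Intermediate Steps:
L = -212 (L = -99 - 113 = -212)
x(a) = 2*a*(-212 + a) (x(a) = (a - 212)*(a + a) = (-212 + a)*(2*a) = 2*a*(-212 + a))
(1/(x(-117) + 37311) - 25467)*(-6118 - 15605) = (1/(2*(-117)*(-212 - 117) + 37311) - 25467)*(-6118 - 15605) = (1/(2*(-117)*(-329) + 37311) - 25467)*(-21723) = (1/(76986 + 37311) - 25467)*(-21723) = (1/114297 - 25467)*(-21723) = -2910801698/114297*(-21723) = 21077115095218/38099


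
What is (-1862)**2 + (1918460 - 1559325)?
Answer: 3826179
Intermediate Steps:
(-1862)**2 + (1918460 - 1559325) = 3467044 + 359135 = 3826179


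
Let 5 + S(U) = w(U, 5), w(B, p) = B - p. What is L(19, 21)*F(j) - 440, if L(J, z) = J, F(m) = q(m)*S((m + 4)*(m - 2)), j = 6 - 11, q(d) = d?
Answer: -155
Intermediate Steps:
S(U) = -10 + U (S(U) = -5 + (U - 1*5) = -5 + (U - 5) = -5 + (-5 + U) = -10 + U)
j = -5
F(m) = m*(-10 + (-2 + m)*(4 + m)) (F(m) = m*(-10 + (m + 4)*(m - 2)) = m*(-10 + (4 + m)*(-2 + m)) = m*(-10 + (-2 + m)*(4 + m)))
L(19, 21)*F(j) - 440 = 19*(-5*(-18 + (-5)² + 2*(-5))) - 440 = 19*(-5*(-18 + 25 - 10)) - 440 = 19*(-5*(-3)) - 440 = 19*15 - 440 = 285 - 440 = -155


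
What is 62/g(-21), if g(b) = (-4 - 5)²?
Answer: 62/81 ≈ 0.76543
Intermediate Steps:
g(b) = 81 (g(b) = (-9)² = 81)
62/g(-21) = 62/81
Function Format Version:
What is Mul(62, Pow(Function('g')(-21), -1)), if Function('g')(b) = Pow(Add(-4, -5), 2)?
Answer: Rational(62, 81) ≈ 0.76543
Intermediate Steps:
Function('g')(b) = 81 (Function('g')(b) = Pow(-9, 2) = 81)
Mul(62, Pow(Function('g')(-21), -1)) = Mul(62, Pow(81, -1)) = Mul(62, Rational(1, 81)) = Rational(62, 81)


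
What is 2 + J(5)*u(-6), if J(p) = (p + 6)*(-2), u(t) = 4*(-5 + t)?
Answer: 970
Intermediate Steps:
u(t) = -20 + 4*t
J(p) = -12 - 2*p (J(p) = (6 + p)*(-2) = -12 - 2*p)
2 + J(5)*u(-6) = 2 + (-12 - 2*5)*(-20 + 4*(-6)) = 2 + (-12 - 10)*(-20 - 24) = 2 - 22*(-44) = 2 + 968 = 970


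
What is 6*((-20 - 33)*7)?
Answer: -2226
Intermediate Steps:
6*((-20 - 33)*7) = 6*(-53*7) = 6*(-371) = -2226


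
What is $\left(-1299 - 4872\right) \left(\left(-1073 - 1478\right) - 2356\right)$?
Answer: $30281097$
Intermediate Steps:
$\left(-1299 - 4872\right) \left(\left(-1073 - 1478\right) - 2356\right) = - 6171 \left(-2551 - 2356\right) = \left(-6171\right) \left(-4907\right) = 30281097$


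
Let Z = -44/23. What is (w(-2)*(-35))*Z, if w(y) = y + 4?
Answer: 3080/23 ≈ 133.91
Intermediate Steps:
w(y) = 4 + y
Z = -44/23 (Z = -44*1/23 = -44/23 ≈ -1.9130)
(w(-2)*(-35))*Z = ((4 - 2)*(-35))*(-44/23) = (2*(-35))*(-44/23) = -70*(-44/23) = 3080/23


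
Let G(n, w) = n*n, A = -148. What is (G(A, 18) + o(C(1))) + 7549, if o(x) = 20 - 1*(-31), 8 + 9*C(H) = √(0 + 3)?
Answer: 29504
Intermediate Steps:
C(H) = -8/9 + √3/9 (C(H) = -8/9 + √(0 + 3)/9 = -8/9 + √3/9)
G(n, w) = n²
o(x) = 51 (o(x) = 20 + 31 = 51)
(G(A, 18) + o(C(1))) + 7549 = ((-148)² + 51) + 7549 = (21904 + 51) + 7549 = 21955 + 7549 = 29504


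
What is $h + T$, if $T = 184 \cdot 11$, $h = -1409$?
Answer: $615$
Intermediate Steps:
$T = 2024$
$h + T = -1409 + 2024 = 615$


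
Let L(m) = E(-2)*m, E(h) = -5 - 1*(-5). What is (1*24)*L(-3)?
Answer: 0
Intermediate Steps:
E(h) = 0 (E(h) = -5 + 5 = 0)
L(m) = 0 (L(m) = 0*m = 0)
(1*24)*L(-3) = (1*24)*0 = 24*0 = 0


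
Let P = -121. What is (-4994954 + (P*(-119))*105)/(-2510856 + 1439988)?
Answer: 3483059/1070868 ≈ 3.2526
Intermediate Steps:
(-4994954 + (P*(-119))*105)/(-2510856 + 1439988) = (-4994954 - 121*(-119)*105)/(-2510856 + 1439988) = (-4994954 + 14399*105)/(-1070868) = (-4994954 + 1511895)*(-1/1070868) = -3483059*(-1/1070868) = 3483059/1070868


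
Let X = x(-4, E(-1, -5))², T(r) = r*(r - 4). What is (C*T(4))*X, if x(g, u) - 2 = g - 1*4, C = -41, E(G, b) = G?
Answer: 0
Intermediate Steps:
x(g, u) = -2 + g (x(g, u) = 2 + (g - 1*4) = 2 + (g - 4) = 2 + (-4 + g) = -2 + g)
T(r) = r*(-4 + r)
X = 36 (X = (-2 - 4)² = (-6)² = 36)
(C*T(4))*X = -164*(-4 + 4)*36 = -164*0*36 = -41*0*36 = 0*36 = 0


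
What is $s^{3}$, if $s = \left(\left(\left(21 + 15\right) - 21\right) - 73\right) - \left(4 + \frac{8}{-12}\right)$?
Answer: $- \frac{6229504}{27} \approx -2.3072 \cdot 10^{5}$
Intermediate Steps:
$s = - \frac{184}{3}$ ($s = \left(\left(36 - 21\right) - 73\right) - \frac{10}{3} = \left(15 - 73\right) + \left(\frac{2}{3} - 4\right) = -58 - \frac{10}{3} = - \frac{184}{3} \approx -61.333$)
$s^{3} = \left(- \frac{184}{3}\right)^{3} = - \frac{6229504}{27}$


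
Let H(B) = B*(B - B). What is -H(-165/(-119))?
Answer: 0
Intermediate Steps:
H(B) = 0 (H(B) = B*0 = 0)
-H(-165/(-119)) = -1*0 = 0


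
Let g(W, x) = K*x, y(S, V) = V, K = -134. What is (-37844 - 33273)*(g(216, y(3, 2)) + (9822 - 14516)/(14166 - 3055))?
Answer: 212102327714/11111 ≈ 1.9089e+7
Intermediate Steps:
g(W, x) = -134*x
(-37844 - 33273)*(g(216, y(3, 2)) + (9822 - 14516)/(14166 - 3055)) = (-37844 - 33273)*(-134*2 + (9822 - 14516)/(14166 - 3055)) = -71117*(-268 - 4694/11111) = -71117*(-2982442/11111) = 212102327714/11111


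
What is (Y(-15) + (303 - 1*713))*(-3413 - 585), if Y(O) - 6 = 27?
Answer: 1507246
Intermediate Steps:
Y(O) = 33 (Y(O) = 6 + 27 = 33)
(Y(-15) + (303 - 1*713))*(-3413 - 585) = (33 + (303 - 1*713))*(-3413 - 585) = (33 + (303 - 713))*(-3998) = (33 - 410)*(-3998) = -377*(-3998) = 1507246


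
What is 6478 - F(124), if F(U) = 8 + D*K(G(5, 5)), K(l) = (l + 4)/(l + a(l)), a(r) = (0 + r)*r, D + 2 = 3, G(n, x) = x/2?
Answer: 226424/35 ≈ 6469.3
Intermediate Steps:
G(n, x) = x/2 (G(n, x) = x*(1/2) = x/2)
D = 1 (D = -2 + 3 = 1)
a(r) = r**2 (a(r) = r*r = r**2)
K(l) = (4 + l)/(l + l**2) (K(l) = (l + 4)/(l + l**2) = (4 + l)/(l + l**2))
F(U) = 306/35 (F(U) = 8 + 1*((4 + (1/2)*5)/((((1/2)*5))*(1 + (1/2)*5))) = 8 + 1*((4 + 5/2)/((5/2)*(1 + 5/2))) = 8 + 1*((2/5)*(13/2)/(7/2)) = 8 + 1*((2/5)*(2/7)*(13/2)) = 8 + 1*(26/35) = 8 + 26/35 = 306/35)
6478 - F(124) = 6478 - 1*306/35 = 6478 - 306/35 = 226424/35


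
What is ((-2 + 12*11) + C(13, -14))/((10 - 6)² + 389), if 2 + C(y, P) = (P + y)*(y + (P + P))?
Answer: 143/405 ≈ 0.35309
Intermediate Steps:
C(y, P) = -2 + (P + y)*(y + 2*P) (C(y, P) = -2 + (P + y)*(y + (P + P)) = -2 + (P + y)*(y + 2*P))
((-2 + 12*11) + C(13, -14))/((10 - 6)² + 389) = ((-2 + 12*11) + (-2 + 13² + 2*(-14)² + 3*(-14)*13))/((10 - 6)² + 389) = ((-2 + 132) + (-2 + 169 + 2*196 - 546))/(4² + 389) = (130 + (-2 + 169 + 392 - 546))/(16 + 389) = (130 + 13)/405 = 143*(1/405) = 143/405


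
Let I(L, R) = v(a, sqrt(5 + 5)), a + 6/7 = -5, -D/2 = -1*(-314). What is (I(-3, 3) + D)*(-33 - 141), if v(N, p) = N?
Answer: 772038/7 ≈ 1.1029e+5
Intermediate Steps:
D = -628 (D = -(-2)*(-314) = -2*314 = -628)
a = -41/7 (a = -6/7 - 5 = -41/7 ≈ -5.8571)
I(L, R) = -41/7
(I(-3, 3) + D)*(-33 - 141) = (-41/7 - 628)*(-33 - 141) = -4437/7*(-174) = 772038/7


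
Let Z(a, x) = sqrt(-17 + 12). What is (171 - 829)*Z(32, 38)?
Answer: -658*I*sqrt(5) ≈ -1471.3*I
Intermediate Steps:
Z(a, x) = I*sqrt(5) (Z(a, x) = sqrt(-5) = I*sqrt(5))
(171 - 829)*Z(32, 38) = (171 - 829)*(I*sqrt(5)) = -658*I*sqrt(5)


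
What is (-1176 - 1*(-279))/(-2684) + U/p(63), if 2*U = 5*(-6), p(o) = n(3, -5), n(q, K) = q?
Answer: -12523/2684 ≈ -4.6658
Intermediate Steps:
p(o) = 3
U = -15 (U = (5*(-6))/2 = (½)*(-30) = -15)
(-1176 - 1*(-279))/(-2684) + U/p(63) = (-1176 - 1*(-279))/(-2684) - 15/3 = (-1176 + 279)*(-1/2684) - 15*⅓ = -897*(-1/2684) - 5 = 897/2684 - 5 = -12523/2684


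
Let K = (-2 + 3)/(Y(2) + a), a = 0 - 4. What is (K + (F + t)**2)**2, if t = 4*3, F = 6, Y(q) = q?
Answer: 418609/4 ≈ 1.0465e+5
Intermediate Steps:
a = -4
t = 12
K = -1/2 (K = (-2 + 3)/(2 - 4) = 1/(-2) = 1*(-1/2) = -1/2 ≈ -0.50000)
(K + (F + t)**2)**2 = (-1/2 + (6 + 12)**2)**2 = (-1/2 + 18**2)**2 = (-1/2 + 324)**2 = (647/2)**2 = 418609/4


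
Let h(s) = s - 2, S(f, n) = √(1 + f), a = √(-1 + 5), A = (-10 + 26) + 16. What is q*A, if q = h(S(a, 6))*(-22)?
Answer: 1408 - 704*√3 ≈ 188.64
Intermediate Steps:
A = 32 (A = 16 + 16 = 32)
a = 2 (a = √4 = 2)
h(s) = -2 + s
q = 44 - 22*√3 (q = (-2 + √(1 + 2))*(-22) = (-2 + √3)*(-22) = 44 - 22*√3 ≈ 5.8949)
q*A = (44 - 22*√3)*32 = 1408 - 704*√3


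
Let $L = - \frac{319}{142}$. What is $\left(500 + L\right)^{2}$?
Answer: $\frac{4995803761}{20164} \approx 2.4776 \cdot 10^{5}$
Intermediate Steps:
$L = - \frac{319}{142}$ ($L = \left(-319\right) \frac{1}{142} = - \frac{319}{142} \approx -2.2465$)
$\left(500 + L\right)^{2} = \left(500 - \frac{319}{142}\right)^{2} = \left(\frac{70681}{142}\right)^{2} = \frac{4995803761}{20164}$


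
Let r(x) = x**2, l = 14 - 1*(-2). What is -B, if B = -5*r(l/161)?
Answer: 1280/25921 ≈ 0.049381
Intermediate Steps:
l = 16 (l = 14 + 2 = 16)
B = -1280/25921 (B = -5*(16/161)**2 = -5*256/25921 = -1280/25921 ≈ -0.049381)
-B = -1*(-1280/25921) = 1280/25921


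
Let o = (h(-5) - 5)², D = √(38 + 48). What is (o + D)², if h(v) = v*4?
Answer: (625 + √86)² ≈ 4.0230e+5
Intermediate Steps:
h(v) = 4*v
D = √86 ≈ 9.2736
o = 625 (o = (4*(-5) - 5)² = (-20 - 5)² = (-25)² = 625)
(o + D)² = (625 + √86)²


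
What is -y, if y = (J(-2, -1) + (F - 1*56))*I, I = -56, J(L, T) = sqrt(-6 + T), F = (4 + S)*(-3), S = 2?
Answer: -4144 + 56*I*sqrt(7) ≈ -4144.0 + 148.16*I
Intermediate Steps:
F = -18 (F = (4 + 2)*(-3) = 6*(-3) = -18)
y = 4144 - 56*I*sqrt(7) (y = (sqrt(-6 - 1) + (-18 - 1*56))*(-56) = (sqrt(-7) + (-18 - 56))*(-56) = (I*sqrt(7) - 74)*(-56) = (-74 + I*sqrt(7))*(-56) = 4144 - 56*I*sqrt(7) ≈ 4144.0 - 148.16*I)
-y = -(4144 - 56*I*sqrt(7)) = -4144 + 56*I*sqrt(7)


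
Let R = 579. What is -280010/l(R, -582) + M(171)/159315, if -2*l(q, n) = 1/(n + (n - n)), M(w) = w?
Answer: -910978933797/2795 ≈ -3.2593e+8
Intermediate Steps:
l(q, n) = -1/(2*n) (l(q, n) = -1/(2*(n + (n - n))) = -1/(2*(n + 0)) = -1/(2*n))
-280010/l(R, -582) + M(171)/159315 = -280010/((-1/2/(-582))) + 171/159315 = -280010/((-1/2*(-1/582))) + 171*(1/159315) = -280010/1/1164 + 3/2795 = -280010*1164 + 3/2795 = -325931640 + 3/2795 = -910978933797/2795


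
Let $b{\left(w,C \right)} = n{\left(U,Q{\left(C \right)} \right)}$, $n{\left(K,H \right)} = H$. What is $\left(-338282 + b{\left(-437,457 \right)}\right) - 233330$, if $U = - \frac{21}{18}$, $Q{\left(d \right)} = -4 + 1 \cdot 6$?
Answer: $-571610$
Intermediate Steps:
$Q{\left(d \right)} = 2$ ($Q{\left(d \right)} = -4 + 6 = 2$)
$U = - \frac{7}{6}$ ($U = \left(-21\right) \frac{1}{18} = - \frac{7}{6} \approx -1.1667$)
$b{\left(w,C \right)} = 2$
$\left(-338282 + b{\left(-437,457 \right)}\right) - 233330 = \left(-338282 + 2\right) - 233330 = -338280 - 233330 = -571610$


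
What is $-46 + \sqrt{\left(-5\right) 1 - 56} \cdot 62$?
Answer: $-46 + 62 i \sqrt{61} \approx -46.0 + 484.24 i$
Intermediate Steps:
$-46 + \sqrt{\left(-5\right) 1 - 56} \cdot 62 = -46 + \sqrt{-5 - 56} \cdot 62 = -46 + \sqrt{-61} \cdot 62 = -46 + i \sqrt{61} \cdot 62 = -46 + 62 i \sqrt{61}$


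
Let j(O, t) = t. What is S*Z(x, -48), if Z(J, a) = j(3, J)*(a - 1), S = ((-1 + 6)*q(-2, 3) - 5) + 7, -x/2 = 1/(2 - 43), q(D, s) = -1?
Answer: 294/41 ≈ 7.1707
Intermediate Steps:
x = 2/41 (x = -2/(2 - 43) = -2/(-41) = -2*(-1/41) = 2/41 ≈ 0.048781)
S = -3 (S = ((-1 + 6)*(-1) - 5) + 7 = (5*(-1) - 5) + 7 = (-5 - 5) + 7 = -10 + 7 = -3)
Z(J, a) = J*(-1 + a) (Z(J, a) = J*(a - 1) = J*(-1 + a))
S*Z(x, -48) = -6*(-1 - 48)/41 = -6*(-49)/41 = -3*(-98/41) = 294/41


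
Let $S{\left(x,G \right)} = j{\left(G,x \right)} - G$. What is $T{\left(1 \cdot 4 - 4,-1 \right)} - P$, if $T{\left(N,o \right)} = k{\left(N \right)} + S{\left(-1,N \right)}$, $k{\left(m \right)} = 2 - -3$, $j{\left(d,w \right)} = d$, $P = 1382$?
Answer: $-1377$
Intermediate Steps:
$S{\left(x,G \right)} = 0$ ($S{\left(x,G \right)} = G - G = 0$)
$k{\left(m \right)} = 5$ ($k{\left(m \right)} = 2 + 3 = 5$)
$T{\left(N,o \right)} = 5$ ($T{\left(N,o \right)} = 5 + 0 = 5$)
$T{\left(1 \cdot 4 - 4,-1 \right)} - P = 5 - 1382 = -1377$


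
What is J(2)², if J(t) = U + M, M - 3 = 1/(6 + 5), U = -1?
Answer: 529/121 ≈ 4.3719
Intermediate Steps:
M = 34/11 (M = 3 + 1/(6 + 5) = 3 + 1/11 = 34/11 ≈ 3.0909)
J(t) = 23/11 (J(t) = -1 + 34/11 = 23/11)
J(2)² = (23/11)² = 529/121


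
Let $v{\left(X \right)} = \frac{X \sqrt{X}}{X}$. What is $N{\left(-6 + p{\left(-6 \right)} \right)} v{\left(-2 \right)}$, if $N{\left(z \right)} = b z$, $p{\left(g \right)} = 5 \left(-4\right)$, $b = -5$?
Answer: $130 i \sqrt{2} \approx 183.85 i$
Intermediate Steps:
$p{\left(g \right)} = -20$
$v{\left(X \right)} = \sqrt{X}$ ($v{\left(X \right)} = \frac{X^{\frac{3}{2}}}{X} = \sqrt{X}$)
$N{\left(z \right)} = - 5 z$
$N{\left(-6 + p{\left(-6 \right)} \right)} v{\left(-2 \right)} = - 5 \left(-6 - 20\right) \sqrt{-2} = \left(-5\right) \left(-26\right) i \sqrt{2} = 130 i \sqrt{2}$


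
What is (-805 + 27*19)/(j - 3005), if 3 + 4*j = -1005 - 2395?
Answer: 1168/15423 ≈ 0.075731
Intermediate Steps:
j = -3403/4 (j = -¾ + (-1005 - 2395)/4 = -¾ + (¼)*(-3400) = -¾ - 850 = -3403/4 ≈ -850.75)
(-805 + 27*19)/(j - 3005) = (-805 + 27*19)/(-3403/4 - 3005) = (-805 + 513)/(-15423/4) = -292*(-4/15423) = 1168/15423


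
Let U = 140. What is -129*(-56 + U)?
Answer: -10836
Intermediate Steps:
-129*(-56 + U) = -129*(-56 + 140) = -129*84 = -10836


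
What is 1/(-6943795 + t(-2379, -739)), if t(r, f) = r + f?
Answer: -1/6946913 ≈ -1.4395e-7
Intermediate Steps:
t(r, f) = f + r
1/(-6943795 + t(-2379, -739)) = 1/(-6943795 + (-739 - 2379)) = 1/(-6943795 - 3118) = 1/(-6946913) = -1/6946913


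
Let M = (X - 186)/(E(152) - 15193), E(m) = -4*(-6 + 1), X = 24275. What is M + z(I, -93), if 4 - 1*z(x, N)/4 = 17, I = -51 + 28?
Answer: -813085/15173 ≈ -53.588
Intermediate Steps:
E(m) = 20 (E(m) = -4*(-5) = 20)
I = -23
z(x, N) = -52 (z(x, N) = 16 - 4*17 = 16 - 68 = -52)
M = -24089/15173 (M = (24275 - 186)/(20 - 15193) = 24089/(-15173) = 24089*(-1/15173) = -24089/15173 ≈ -1.5876)
M + z(I, -93) = -24089/15173 - 52 = -813085/15173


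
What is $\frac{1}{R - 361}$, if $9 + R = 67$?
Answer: $- \frac{1}{303} \approx -0.0033003$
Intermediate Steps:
$R = 58$ ($R = -9 + 67 = 58$)
$\frac{1}{R - 361} = \frac{1}{58 - 361} = \frac{1}{-303} = - \frac{1}{303}$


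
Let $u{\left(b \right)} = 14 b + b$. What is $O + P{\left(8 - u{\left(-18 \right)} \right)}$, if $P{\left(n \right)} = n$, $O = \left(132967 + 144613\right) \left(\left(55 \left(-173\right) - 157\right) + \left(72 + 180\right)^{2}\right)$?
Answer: $14942686838$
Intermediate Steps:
$u{\left(b \right)} = 15 b$
$O = 14942686560$ ($O = 277580 \left(\left(-9515 - 157\right) + 252^{2}\right) = 277580 \left(-9672 + 63504\right) = 277580 \cdot 53832 = 14942686560$)
$O + P{\left(8 - u{\left(-18 \right)} \right)} = 14942686560 - \left(-8 + 15 \left(-18\right)\right) = 14942686560 + \left(8 - -270\right) = 14942686560 + \left(8 + 270\right) = 14942686560 + 278 = 14942686838$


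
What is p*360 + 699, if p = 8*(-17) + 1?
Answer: -47901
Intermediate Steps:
p = -135 (p = -136 + 1 = -135)
p*360 + 699 = -135*360 + 699 = -48600 + 699 = -47901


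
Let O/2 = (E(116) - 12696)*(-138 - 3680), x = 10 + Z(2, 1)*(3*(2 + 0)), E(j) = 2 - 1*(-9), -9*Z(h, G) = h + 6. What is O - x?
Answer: 290587966/3 ≈ 9.6863e+7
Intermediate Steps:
Z(h, G) = -⅔ - h/9 (Z(h, G) = -(h + 6)/9 = -(6 + h)/9 = -⅔ - h/9)
E(j) = 11 (E(j) = 2 + 9 = 11)
x = 14/3 (x = 10 + (-⅔ - ⅑*2)*(3*(2 + 0)) = 10 + (-⅔ - 2/9)*(3*2) = 10 - 8/9*6 = 10 - 16/3 = 14/3 ≈ 4.6667)
O = 96862660 (O = 2*((11 - 12696)*(-138 - 3680)) = 2*(-12685*(-3818)) = 2*48431330 = 96862660)
O - x = 96862660 - 1*14/3 = 96862660 - 14/3 = 290587966/3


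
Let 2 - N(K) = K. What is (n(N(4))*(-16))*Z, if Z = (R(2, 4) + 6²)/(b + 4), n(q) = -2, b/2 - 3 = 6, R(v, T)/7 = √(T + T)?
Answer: 576/11 + 224*√2/11 ≈ 81.162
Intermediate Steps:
N(K) = 2 - K
R(v, T) = 7*√2*√T (R(v, T) = 7*√(T + T) = 7*√(2*T) = 7*(√2*√T) = 7*√2*√T)
b = 18 (b = 6 + 2*6 = 6 + 12 = 18)
Z = 18/11 + 7*√2/11 (Z = (7*√2*√4 + 6²)/(18 + 4) = (7*√2*2 + 36)/22 = (14*√2 + 36)*(1/22) = (36 + 14*√2)*(1/22) = 18/11 + 7*√2/11 ≈ 2.5363)
(n(N(4))*(-16))*Z = (-2*(-16))*(18/11 + 7*√2/11) = 32*(18/11 + 7*√2/11) = 576/11 + 224*√2/11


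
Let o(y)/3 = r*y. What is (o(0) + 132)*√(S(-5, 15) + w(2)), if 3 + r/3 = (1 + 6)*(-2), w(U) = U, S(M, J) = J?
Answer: 132*√17 ≈ 544.25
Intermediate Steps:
r = -51 (r = -9 + 3*((1 + 6)*(-2)) = -9 + 3*(7*(-2)) = -9 + 3*(-14) = -9 - 42 = -51)
o(y) = -153*y (o(y) = 3*(-51*y) = -153*y)
(o(0) + 132)*√(S(-5, 15) + w(2)) = (-153*0 + 132)*√(15 + 2) = (0 + 132)*√17 = 132*√17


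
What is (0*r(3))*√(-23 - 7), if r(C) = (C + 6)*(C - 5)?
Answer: 0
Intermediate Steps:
r(C) = (-5 + C)*(6 + C) (r(C) = (6 + C)*(-5 + C) = (-5 + C)*(6 + C))
(0*r(3))*√(-23 - 7) = (0*(-30 + 3 + 3²))*√(-23 - 7) = (0*(-30 + 3 + 9))*√(-30) = (0*(-18))*(I*√30) = 0*(I*√30) = 0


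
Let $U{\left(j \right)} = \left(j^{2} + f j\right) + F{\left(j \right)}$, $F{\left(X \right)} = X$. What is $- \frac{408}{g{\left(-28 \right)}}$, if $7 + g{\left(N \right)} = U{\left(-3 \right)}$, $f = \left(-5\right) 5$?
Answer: $- \frac{204}{37} \approx -5.5135$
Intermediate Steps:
$f = -25$
$U{\left(j \right)} = j^{2} - 24 j$ ($U{\left(j \right)} = \left(j^{2} - 25 j\right) + j = j^{2} - 24 j$)
$g{\left(N \right)} = 74$ ($g{\left(N \right)} = -7 - 3 \left(-24 - 3\right) = -7 - -81 = -7 + 81 = 74$)
$- \frac{408}{g{\left(-28 \right)}} = - \frac{408}{74} = \left(-408\right) \frac{1}{74} = - \frac{204}{37}$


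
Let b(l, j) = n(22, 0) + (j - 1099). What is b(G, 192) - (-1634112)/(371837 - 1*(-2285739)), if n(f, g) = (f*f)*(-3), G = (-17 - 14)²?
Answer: -783448459/332197 ≈ -2358.4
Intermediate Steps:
G = 961 (G = (-31)² = 961)
n(f, g) = -3*f² (n(f, g) = f²*(-3) = -3*f²)
b(l, j) = -2551 + j (b(l, j) = -3*22² + (j - 1099) = -3*484 + (-1099 + j) = -1452 + (-1099 + j) = -2551 + j)
b(G, 192) - (-1634112)/(371837 - 1*(-2285739)) = (-2551 + 192) - (-1634112)/(371837 - 1*(-2285739)) = -2359 - (-1634112)/(371837 + 2285739) = -2359 - (-1634112)/2657576 = -2359 - 1*(-204264/332197) = -2359 + 204264/332197 = -783448459/332197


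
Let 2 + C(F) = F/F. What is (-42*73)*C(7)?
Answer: 3066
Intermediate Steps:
C(F) = -1 (C(F) = -2 + F/F = -2 + 1 = -1)
(-42*73)*C(7) = -42*73*(-1) = -3066*(-1) = 3066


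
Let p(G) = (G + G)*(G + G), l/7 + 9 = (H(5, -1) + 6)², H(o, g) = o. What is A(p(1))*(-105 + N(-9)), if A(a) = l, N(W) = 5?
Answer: -78400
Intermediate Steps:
l = 784 (l = -63 + 7*(5 + 6)² = -63 + 7*11² = -63 + 7*121 = -63 + 847 = 784)
p(G) = 4*G² (p(G) = (2*G)*(2*G) = 4*G²)
A(a) = 784
A(p(1))*(-105 + N(-9)) = 784*(-105 + 5) = 784*(-100) = -78400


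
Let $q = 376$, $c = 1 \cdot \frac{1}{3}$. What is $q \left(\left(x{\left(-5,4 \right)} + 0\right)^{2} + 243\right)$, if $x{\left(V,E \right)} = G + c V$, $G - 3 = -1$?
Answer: $\frac{822688}{9} \approx 91410.0$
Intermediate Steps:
$c = \frac{1}{3}$ ($c = 1 \cdot \frac{1}{3} = \frac{1}{3} \approx 0.33333$)
$G = 2$ ($G = 3 - 1 = 2$)
$x{\left(V,E \right)} = 2 + \frac{V}{3}$
$q \left(\left(x{\left(-5,4 \right)} + 0\right)^{2} + 243\right) = 376 \left(\left(\left(2 + \frac{1}{3} \left(-5\right)\right) + 0\right)^{2} + 243\right) = 376 \left(\left(\left(2 - \frac{5}{3}\right) + 0\right)^{2} + 243\right) = 376 \left(\left(\frac{1}{3} + 0\right)^{2} + 243\right) = 376 \left(\left(\frac{1}{3}\right)^{2} + 243\right) = 376 \left(\frac{1}{9} + 243\right) = 376 \cdot \frac{2188}{9} = \frac{822688}{9}$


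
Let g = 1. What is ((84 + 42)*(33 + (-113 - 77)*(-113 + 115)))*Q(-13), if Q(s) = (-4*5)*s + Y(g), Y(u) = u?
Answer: -11411442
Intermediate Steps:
Q(s) = 1 - 20*s (Q(s) = (-4*5)*s + 1 = -20*s + 1 = 1 - 20*s)
((84 + 42)*(33 + (-113 - 77)*(-113 + 115)))*Q(-13) = ((84 + 42)*(33 + (-113 - 77)*(-113 + 115)))*(1 - 20*(-13)) = (126*(33 - 190*2))*(1 + 260) = (126*(33 - 380))*261 = (126*(-347))*261 = -43722*261 = -11411442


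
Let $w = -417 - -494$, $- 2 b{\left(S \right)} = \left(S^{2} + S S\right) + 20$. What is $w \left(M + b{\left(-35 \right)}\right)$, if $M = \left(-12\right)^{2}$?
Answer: $-84007$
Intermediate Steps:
$M = 144$
$b{\left(S \right)} = -10 - S^{2}$ ($b{\left(S \right)} = - \frac{\left(S^{2} + S S\right) + 20}{2} = - \frac{\left(S^{2} + S^{2}\right) + 20}{2} = - \frac{2 S^{2} + 20}{2} = - \frac{20 + 2 S^{2}}{2} = -10 - S^{2}$)
$w = 77$ ($w = -417 + 494 = 77$)
$w \left(M + b{\left(-35 \right)}\right) = 77 \left(144 - 1235\right) = 77 \left(-1091\right) = -84007$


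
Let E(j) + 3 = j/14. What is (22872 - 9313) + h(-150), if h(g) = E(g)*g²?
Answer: -2065087/7 ≈ -2.9501e+5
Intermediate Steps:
E(j) = -3 + j/14
h(g) = g²*(-3 + g/14) (h(g) = (-3 + g/14)*g² = g²*(-3 + g/14))
(22872 - 9313) + h(-150) = (22872 - 9313) + (1/14)*(-150)²*(-42 - 150) = 13559 + (1/14)*22500*(-192) = 13559 - 2160000/7 = -2065087/7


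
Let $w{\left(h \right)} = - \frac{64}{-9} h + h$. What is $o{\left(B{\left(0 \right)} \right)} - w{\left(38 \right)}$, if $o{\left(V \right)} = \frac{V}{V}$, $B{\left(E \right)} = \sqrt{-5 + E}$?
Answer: $- \frac{2765}{9} \approx -307.22$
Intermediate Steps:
$w{\left(h \right)} = \frac{73 h}{9}$ ($w{\left(h \right)} = \left(-64\right) \left(- \frac{1}{9}\right) h + h = \frac{64 h}{9} + h = \frac{73 h}{9}$)
$o{\left(V \right)} = 1$
$o{\left(B{\left(0 \right)} \right)} - w{\left(38 \right)} = 1 - \frac{73}{9} \cdot 38 = 1 - \frac{2774}{9} = - \frac{2765}{9}$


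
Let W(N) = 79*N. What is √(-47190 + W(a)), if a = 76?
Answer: I*√41186 ≈ 202.94*I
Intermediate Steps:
√(-47190 + W(a)) = √(-47190 + 79*76) = √(-47190 + 6004) = √(-41186) = I*√41186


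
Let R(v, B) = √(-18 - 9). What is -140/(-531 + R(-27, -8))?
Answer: 295/1119 + 5*I*√3/3357 ≈ 0.26363 + 0.0025798*I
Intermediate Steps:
R(v, B) = 3*I*√3 (R(v, B) = √(-27) = 3*I*√3)
-140/(-531 + R(-27, -8)) = -140/(-531 + 3*I*√3)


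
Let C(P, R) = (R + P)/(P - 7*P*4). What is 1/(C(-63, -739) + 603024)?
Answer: 1701/1025743022 ≈ 1.6583e-6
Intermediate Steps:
C(P, R) = -(P + R)/(27*P) (C(P, R) = (P + R)/(P - 28*P) = (P + R)/((-27*P)) = (P + R)*(-1/(27*P)) = -(P + R)/(27*P))
1/(C(-63, -739) + 603024) = 1/((1/27)*(-1*(-63) - 1*(-739))/(-63) + 603024) = 1/((1/27)*(-1/63)*(63 + 739) + 603024) = 1/((1/27)*(-1/63)*802 + 603024) = 1/(-802/1701 + 603024) = 1/(1025743022/1701) = 1701/1025743022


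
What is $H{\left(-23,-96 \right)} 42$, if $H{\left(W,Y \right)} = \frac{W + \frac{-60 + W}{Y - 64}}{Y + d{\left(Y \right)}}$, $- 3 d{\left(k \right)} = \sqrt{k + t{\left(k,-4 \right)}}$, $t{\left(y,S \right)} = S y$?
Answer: $\frac{32373}{3280} - \frac{10791 \sqrt{2}}{26240} \approx 9.2882$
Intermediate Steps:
$d{\left(k \right)} = - \frac{\sqrt{3} \sqrt{- k}}{3}$ ($d{\left(k \right)} = - \frac{\sqrt{k - 4 k}}{3} = - \frac{\sqrt{- 3 k}}{3} = - \frac{\sqrt{3} \sqrt{- k}}{3}$)
$H{\left(W,Y \right)} = \frac{W + \frac{-60 + W}{-64 + Y}}{Y - \frac{\sqrt{3} \sqrt{- Y}}{3}}$ ($H{\left(W,Y \right)} = \frac{W + \frac{-60 + W}{Y - 64}}{Y - \frac{\sqrt{3} \sqrt{- Y}}{3}} = \frac{W + \frac{-60 + W}{-64 + Y}}{Y - \frac{\sqrt{3} \sqrt{- Y}}{3}}$)
$H{\left(-23,-96 \right)} 42 = \frac{3 \left(-60 - -1449 - -2208\right)}{\left(-192\right) \left(-96\right) + 3 \left(-96\right)^{2} + \sqrt{3} \left(\left(-1\right) \left(-96\right)\right)^{\frac{3}{2}} + 64 \sqrt{3} \sqrt{\left(-1\right) \left(-96\right)}} 42 = \frac{3 \left(-60 + 1449 + 2208\right)}{18432 + 3 \cdot 9216 + \sqrt{3} \cdot 96^{\frac{3}{2}} + 64 \sqrt{3} \sqrt{96}} \cdot 42 = 3 \frac{1}{18432 + 27648 + \sqrt{3} \cdot 384 \sqrt{6} + 64 \sqrt{3} \cdot 4 \sqrt{6}} \cdot 3597 \cdot 42 = 3 \frac{1}{18432 + 27648 + 1152 \sqrt{2} + 768 \sqrt{2}} \cdot 3597 \cdot 42 = 3 \frac{1}{46080 + 1920 \sqrt{2}} \cdot 3597 \cdot 42 = \frac{10791}{46080 + 1920 \sqrt{2}} \cdot 42 = \frac{453222}{46080 + 1920 \sqrt{2}}$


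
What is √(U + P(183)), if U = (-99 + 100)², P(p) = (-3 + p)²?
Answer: √32401 ≈ 180.00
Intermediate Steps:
U = 1 (U = 1² = 1)
√(U + P(183)) = √(1 + (-3 + 183)²) = √(1 + 180²) = √(1 + 32400) = √32401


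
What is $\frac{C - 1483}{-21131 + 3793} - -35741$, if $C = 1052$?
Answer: $\frac{619677889}{17338} \approx 35741.0$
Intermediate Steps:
$\frac{C - 1483}{-21131 + 3793} - -35741 = \frac{1052 - 1483}{-21131 + 3793} - -35741 = - \frac{431}{-17338} + 35741 = \left(-431\right) \left(- \frac{1}{17338}\right) + 35741 = \frac{431}{17338} + 35741 = \frac{619677889}{17338}$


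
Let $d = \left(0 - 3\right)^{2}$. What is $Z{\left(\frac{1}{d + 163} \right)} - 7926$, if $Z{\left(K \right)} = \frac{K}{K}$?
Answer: $-7925$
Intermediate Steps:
$d = 9$ ($d = \left(-3\right)^{2} = 9$)
$Z{\left(K \right)} = 1$
$Z{\left(\frac{1}{d + 163} \right)} - 7926 = 1 - 7926 = -7925$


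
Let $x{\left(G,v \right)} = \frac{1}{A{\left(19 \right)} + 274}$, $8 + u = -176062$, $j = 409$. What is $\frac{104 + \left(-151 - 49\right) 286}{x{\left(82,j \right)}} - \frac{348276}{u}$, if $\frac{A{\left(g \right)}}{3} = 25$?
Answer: $- \frac{584743201834}{29345} \approx -1.9926 \cdot 10^{7}$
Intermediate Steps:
$A{\left(g \right)} = 75$ ($A{\left(g \right)} = 3 \cdot 25 = 75$)
$u = -176070$ ($u = -8 - 176062 = -176070$)
$x{\left(G,v \right)} = \frac{1}{349}$ ($x{\left(G,v \right)} = \frac{1}{75 + 274} = \frac{1}{349}$)
$\frac{104 + \left(-151 - 49\right) 286}{x{\left(82,j \right)}} - \frac{348276}{u} = \left(104 + \left(-151 - 49\right) 286\right) \frac{1}{\frac{1}{349}} - \frac{348276}{-176070} = \left(104 - 57200\right) 349 - - \frac{58046}{29345} = \left(104 - 57200\right) 349 + \frac{58046}{29345} = \left(-57096\right) 349 + \frac{58046}{29345} = -19926504 + \frac{58046}{29345} = - \frac{584743201834}{29345}$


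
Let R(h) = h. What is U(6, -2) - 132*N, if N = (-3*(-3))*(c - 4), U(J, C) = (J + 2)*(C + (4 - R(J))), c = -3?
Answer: 8284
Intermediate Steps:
U(J, C) = (2 + J)*(4 + C - J) (U(J, C) = (J + 2)*(C + (4 - J)) = (2 + J)*(4 + C - J))
N = -63 (N = (-3*(-3))*(-3 - 4) = 9*(-7) = -63)
U(6, -2) - 132*N = (8 - 1*6² + 2*(-2) + 2*6 - 2*6) - 132*(-63) = (8 - 1*36 - 4 + 12 - 12) + 8316 = (8 - 36 - 4 + 12 - 12) + 8316 = -32 + 8316 = 8284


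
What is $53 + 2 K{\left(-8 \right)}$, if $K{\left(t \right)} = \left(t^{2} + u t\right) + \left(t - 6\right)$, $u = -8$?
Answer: $281$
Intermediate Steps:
$K{\left(t \right)} = -6 + t^{2} - 7 t$ ($K{\left(t \right)} = \left(t^{2} - 8 t\right) + \left(t - 6\right) = \left(t^{2} - 8 t\right) + \left(-6 + t\right) = -6 + t^{2} - 7 t$)
$53 + 2 K{\left(-8 \right)} = 53 + 2 \left(-6 + \left(-8\right)^{2} - -56\right) = 53 + 2 \left(-6 + 64 + 56\right) = 53 + 2 \cdot 114 = 53 + 228 = 281$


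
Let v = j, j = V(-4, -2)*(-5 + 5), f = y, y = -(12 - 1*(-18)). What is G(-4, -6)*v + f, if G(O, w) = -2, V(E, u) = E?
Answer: -30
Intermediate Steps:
y = -30 (y = -(12 + 18) = -1*30 = -30)
f = -30
j = 0 (j = -4*(-5 + 5) = -4*0 = 0)
v = 0
G(-4, -6)*v + f = -2*0 - 30 = 0 - 30 = -30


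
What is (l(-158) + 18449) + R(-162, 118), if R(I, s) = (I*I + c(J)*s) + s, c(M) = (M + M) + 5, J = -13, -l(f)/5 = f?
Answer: 43123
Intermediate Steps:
l(f) = -5*f
c(M) = 5 + 2*M (c(M) = 2*M + 5 = 5 + 2*M)
R(I, s) = I**2 - 20*s (R(I, s) = (I*I + (5 + 2*(-13))*s) + s = (I**2 + (5 - 26)*s) + s = (I**2 - 21*s) + s = I**2 - 20*s)
(l(-158) + 18449) + R(-162, 118) = (-5*(-158) + 18449) + ((-162)**2 - 20*118) = (790 + 18449) + (26244 - 2360) = 19239 + 23884 = 43123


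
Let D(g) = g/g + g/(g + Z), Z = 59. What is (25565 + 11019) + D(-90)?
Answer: 1134225/31 ≈ 36588.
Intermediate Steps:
D(g) = 1 + g/(59 + g) (D(g) = g/g + g/(g + 59) = 1 + g/(59 + g))
(25565 + 11019) + D(-90) = (25565 + 11019) + (59 + 2*(-90))/(59 - 90) = 36584 + (59 - 180)/(-31) = 36584 - 1/31*(-121) = 36584 + 121/31 = 1134225/31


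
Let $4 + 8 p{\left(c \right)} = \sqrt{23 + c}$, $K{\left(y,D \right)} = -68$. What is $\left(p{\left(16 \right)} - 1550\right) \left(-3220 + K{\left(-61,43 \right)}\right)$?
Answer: $5098044 - 411 \sqrt{39} \approx 5.0955 \cdot 10^{6}$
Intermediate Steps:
$p{\left(c \right)} = - \frac{1}{2} + \frac{\sqrt{23 + c}}{8}$
$\left(p{\left(16 \right)} - 1550\right) \left(-3220 + K{\left(-61,43 \right)}\right) = \left(\left(- \frac{1}{2} + \frac{\sqrt{23 + 16}}{8}\right) - 1550\right) \left(-3220 - 68\right) = \left(\left(- \frac{1}{2} + \frac{\sqrt{39}}{8}\right) - 1550\right) \left(-3288\right) = \left(- \frac{3101}{2} + \frac{\sqrt{39}}{8}\right) \left(-3288\right) = 5098044 - 411 \sqrt{39}$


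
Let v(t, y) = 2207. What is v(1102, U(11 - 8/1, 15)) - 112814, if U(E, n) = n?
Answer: -110607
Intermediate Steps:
v(1102, U(11 - 8/1, 15)) - 112814 = 2207 - 112814 = -110607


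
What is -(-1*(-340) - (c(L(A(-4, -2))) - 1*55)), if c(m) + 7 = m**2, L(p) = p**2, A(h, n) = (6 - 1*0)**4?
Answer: 2821109907054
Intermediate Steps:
A(h, n) = 1296 (A(h, n) = (6 + 0)**4 = 6**4 = 1296)
c(m) = -7 + m**2
-(-1*(-340) - (c(L(A(-4, -2))) - 1*55)) = -(-1*(-340) - ((-7 + (1296**2)**2) - 1*55)) = -(340 - ((-7 + 1679616**2) - 55)) = -(340 - ((-7 + 2821109907456) - 55)) = -(340 - (2821109907449 - 55)) = -(340 - 1*2821109907394) = -(340 - 2821109907394) = -1*(-2821109907054) = 2821109907054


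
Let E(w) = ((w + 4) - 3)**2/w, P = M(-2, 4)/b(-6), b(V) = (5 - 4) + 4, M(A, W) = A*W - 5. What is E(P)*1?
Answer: -64/65 ≈ -0.98462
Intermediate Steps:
M(A, W) = -5 + A*W
b(V) = 5 (b(V) = 1 + 4 = 5)
P = -13/5 (P = (-5 - 2*4)/5 = (-5 - 8)*(1/5) = -13*1/5 = -13/5 ≈ -2.6000)
E(w) = (1 + w)**2/w (E(w) = ((4 + w) - 3)**2/w = (1 + w)**2/w)
E(P)*1 = ((1 - 13/5)**2/(-13/5))*1 = -5*(-8/5)**2/13*1 = -5/13*64/25*1 = -64/65*1 = -64/65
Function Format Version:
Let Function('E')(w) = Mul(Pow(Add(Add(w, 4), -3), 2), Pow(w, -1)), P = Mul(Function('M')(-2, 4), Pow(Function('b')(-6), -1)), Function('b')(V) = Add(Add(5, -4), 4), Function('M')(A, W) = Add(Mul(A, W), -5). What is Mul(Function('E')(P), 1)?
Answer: Rational(-64, 65) ≈ -0.98462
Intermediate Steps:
Function('M')(A, W) = Add(-5, Mul(A, W))
Function('b')(V) = 5 (Function('b')(V) = Add(1, 4) = 5)
P = Rational(-13, 5) (P = Mul(Add(-5, Mul(-2, 4)), Pow(5, -1)) = Mul(Add(-5, -8), Rational(1, 5)) = Mul(-13, Rational(1, 5)) = Rational(-13, 5) ≈ -2.6000)
Function('E')(w) = Mul(Pow(w, -1), Pow(Add(1, w), 2)) (Function('E')(w) = Mul(Pow(Add(Add(4, w), -3), 2), Pow(w, -1)) = Mul(Pow(Add(1, w), 2), Pow(w, -1)) = Mul(Pow(w, -1), Pow(Add(1, w), 2)))
Mul(Function('E')(P), 1) = Mul(Mul(Pow(Rational(-13, 5), -1), Pow(Add(1, Rational(-13, 5)), 2)), 1) = Mul(Mul(Rational(-5, 13), Pow(Rational(-8, 5), 2)), 1) = Mul(Mul(Rational(-5, 13), Rational(64, 25)), 1) = Mul(Rational(-64, 65), 1) = Rational(-64, 65)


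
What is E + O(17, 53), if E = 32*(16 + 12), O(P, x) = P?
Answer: 913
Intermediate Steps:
E = 896 (E = 32*28 = 896)
E + O(17, 53) = 896 + 17 = 913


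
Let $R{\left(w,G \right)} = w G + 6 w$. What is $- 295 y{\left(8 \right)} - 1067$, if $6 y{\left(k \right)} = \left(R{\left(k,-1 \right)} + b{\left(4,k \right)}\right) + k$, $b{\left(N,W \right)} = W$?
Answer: $- \frac{11461}{3} \approx -3820.3$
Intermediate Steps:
$R{\left(w,G \right)} = 6 w + G w$ ($R{\left(w,G \right)} = G w + 6 w = 6 w + G w$)
$y{\left(k \right)} = \frac{7 k}{6}$ ($y{\left(k \right)} = \frac{\left(k \left(6 - 1\right) + k\right) + k}{6} = \frac{\left(k 5 + k\right) + k}{6} = \frac{\left(5 k + k\right) + k}{6} = \frac{6 k + k}{6} = \frac{7 k}{6}$)
$- 295 y{\left(8 \right)} - 1067 = - 295 \cdot \frac{7}{6} \cdot 8 - 1067 = \left(-295\right) \frac{28}{3} - 1067 = - \frac{8260}{3} - 1067 = - \frac{11461}{3}$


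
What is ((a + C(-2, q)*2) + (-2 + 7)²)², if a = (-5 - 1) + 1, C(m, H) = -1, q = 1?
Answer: 324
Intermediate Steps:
a = -5 (a = -6 + 1 = -5)
((a + C(-2, q)*2) + (-2 + 7)²)² = ((-5 - 1*2) + (-2 + 7)²)² = ((-5 - 2) + 5²)² = (-7 + 25)² = 18² = 324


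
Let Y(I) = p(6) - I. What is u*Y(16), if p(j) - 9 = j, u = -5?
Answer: 5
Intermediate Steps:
p(j) = 9 + j
Y(I) = 15 - I (Y(I) = (9 + 6) - I = 15 - I)
u*Y(16) = -5*(15 - 1*16) = -5*(15 - 16) = -5*(-1) = 5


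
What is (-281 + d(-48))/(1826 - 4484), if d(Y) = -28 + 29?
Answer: 140/1329 ≈ 0.10534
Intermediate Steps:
d(Y) = 1
(-281 + d(-48))/(1826 - 4484) = (-281 + 1)/(1826 - 4484) = -280/(-2658) = -280*(-1/2658) = 140/1329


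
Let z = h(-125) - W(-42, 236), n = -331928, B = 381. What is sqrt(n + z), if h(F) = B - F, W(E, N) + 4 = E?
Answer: 4*I*sqrt(20711) ≈ 575.65*I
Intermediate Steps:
W(E, N) = -4 + E
h(F) = 381 - F
z = 552 (z = (381 - 1*(-125)) - (-4 - 42) = (381 + 125) - 1*(-46) = 506 + 46 = 552)
sqrt(n + z) = sqrt(-331928 + 552) = sqrt(-331376) = 4*I*sqrt(20711)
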